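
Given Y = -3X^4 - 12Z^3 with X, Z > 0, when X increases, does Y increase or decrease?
Y decreases

Taking the partial derivative:
∂Y/∂X = -12X^3

∂Y/∂X = -12X^3 < 0 (assuming positive values)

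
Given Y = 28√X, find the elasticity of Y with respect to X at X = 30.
Elasticity = 1/2

Elasticity = (dY/dX) · (X/Y)

dY/dX = 14/√X
At X = 30: dY/dX = 7·√30/15, Y = 28·√30

Elasticity = (7·√30/15) · (30 / (28·√30)) = 1/2

Interpretation: for a small percentage change in X, the percentage change in Y is approximately 0.50 times as large.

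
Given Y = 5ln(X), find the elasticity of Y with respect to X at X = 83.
Elasticity = 1/ln(83) ≈ 0.2263

Elasticity = (dY/dX) · (X/Y)

dY/dX = 5/X
At X = 83: dY/dX = 5/83, Y = 5·ln(83)

Elasticity = (5/83) · (83 / (5·ln(83))) = 1/ln(83) ≈ 0.2263

Interpretation: for a small percentage change in X, the percentage change in Y is approximately 0.23 times as large.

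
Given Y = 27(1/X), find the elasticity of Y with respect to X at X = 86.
Elasticity = -1

Elasticity = (dY/dX) · (X/Y)

dY/dX = -27/X²
At X = 86: dY/dX = -27/7396, Y = 27/86

Elasticity = (-27/7396) · (86 / (27/86)) = -1

Interpretation: for a small percentage change in X, the percentage change in Y is approximately -1.00 times as large.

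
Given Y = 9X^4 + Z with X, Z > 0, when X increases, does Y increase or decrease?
Y increases

Taking the partial derivative:
∂Y/∂X = 36X^3

∂Y/∂X = 36X^3 > 0 (assuming positive values)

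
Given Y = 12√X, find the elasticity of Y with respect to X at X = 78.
Elasticity = 1/2

Elasticity = (dY/dX) · (X/Y)

dY/dX = 6/√X
At X = 78: dY/dX = √78/13, Y = 12·√78

Elasticity = (√78/13) · (78 / (12·√78)) = 1/2

Interpretation: for a small percentage change in X, the percentage change in Y is approximately 0.50 times as large.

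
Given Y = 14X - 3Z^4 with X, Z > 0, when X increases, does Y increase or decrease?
Y increases

Taking the partial derivative:
∂Y/∂X = 14

∂Y/∂X = 14 > 0 (assuming positive values)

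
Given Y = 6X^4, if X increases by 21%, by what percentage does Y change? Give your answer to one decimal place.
114.4%

For Y = 6X^4:
If X → X(1 + 0.21)
Then Y → Y · (1 + 0.21)^4
     ≈ Y · 2.1436

Percentage change = ((1 + 0.21)^4 − 1) × 100% ≈ 114.4%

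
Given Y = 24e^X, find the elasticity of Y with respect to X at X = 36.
Elasticity = 36

Elasticity = (dY/dX) · (X/Y)

dY/dX = 24·e^X
At X = 36: dY/dX = 24·e^36, Y = 24·e^36

Elasticity = (24·e^36) · (36 / (24·e^36)) = 36

Interpretation: for a small percentage change in X, the percentage change in Y is approximately 36.00 times as large.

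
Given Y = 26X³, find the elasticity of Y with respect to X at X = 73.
Elasticity = 3

Elasticity = (dY/dX) · (X/Y)

dY/dX = 78·X²
At X = 73: dY/dX = 415662, Y = 10114442

Elasticity = 415662 · (73 / 10114442) = 3

Interpretation: for a small percentage change in X, the percentage change in Y is approximately 3.00 times as large.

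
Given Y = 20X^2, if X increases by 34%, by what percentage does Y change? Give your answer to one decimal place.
79.6%

For Y = 20X^2:
If X → X(1 + 0.34)
Then Y → Y · (1 + 0.34)^2
     = Y · 1.7956

Percentage change = ((1 + 0.34)^2 − 1) × 100% ≈ 79.6%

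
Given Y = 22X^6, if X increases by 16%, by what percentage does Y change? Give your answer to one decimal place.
143.6%

For Y = 22X^6:
If X → X(1 + 0.16)
Then Y → Y · (1 + 0.16)^6
     ≈ Y · 2.4364

Percentage change = ((1 + 0.16)^6 − 1) × 100% ≈ 143.6%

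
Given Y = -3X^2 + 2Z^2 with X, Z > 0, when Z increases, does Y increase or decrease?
Y increases

Taking the partial derivative:
∂Y/∂Z = 4Z

∂Y/∂Z = 4Z > 0 (assuming positive values)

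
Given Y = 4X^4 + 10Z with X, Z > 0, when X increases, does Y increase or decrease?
Y increases

Taking the partial derivative:
∂Y/∂X = 16X^3

∂Y/∂X = 16X^3 > 0 (assuming positive values)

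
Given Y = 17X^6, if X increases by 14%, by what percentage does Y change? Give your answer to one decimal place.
119.5%

For Y = 17X^6:
If X → X(1 + 0.14)
Then Y → Y · (1 + 0.14)^6
     ≈ Y · 2.1950

Percentage change = ((1 + 0.14)^6 − 1) × 100% ≈ 119.5%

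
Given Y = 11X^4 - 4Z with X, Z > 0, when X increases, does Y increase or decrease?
Y increases

Taking the partial derivative:
∂Y/∂X = 44X^3

∂Y/∂X = 44X^3 > 0 (assuming positive values)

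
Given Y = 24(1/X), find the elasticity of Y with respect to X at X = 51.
Elasticity = -1

Elasticity = (dY/dX) · (X/Y)

dY/dX = -24/X²
At X = 51: dY/dX = -8/867, Y = 8/17

Elasticity = (-8/867) · (51 / (8/17)) = -1

Interpretation: for a small percentage change in X, the percentage change in Y is approximately -1.00 times as large.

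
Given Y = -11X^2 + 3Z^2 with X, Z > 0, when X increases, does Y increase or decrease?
Y decreases

Taking the partial derivative:
∂Y/∂X = -22X

∂Y/∂X = -22X < 0 (assuming positive values)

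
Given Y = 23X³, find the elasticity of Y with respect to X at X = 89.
Elasticity = 3

Elasticity = (dY/dX) · (X/Y)

dY/dX = 69·X²
At X = 89: dY/dX = 546549, Y = 16214287

Elasticity = 546549 · (89 / 16214287) = 3

Interpretation: for a small percentage change in X, the percentage change in Y is approximately 3.00 times as large.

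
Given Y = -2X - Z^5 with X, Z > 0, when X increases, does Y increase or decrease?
Y decreases

Taking the partial derivative:
∂Y/∂X = -2

∂Y/∂X = -2 < 0 (assuming positive values)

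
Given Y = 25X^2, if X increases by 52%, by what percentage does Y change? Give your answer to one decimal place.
131.0%

For Y = 25X^2:
If X → X(1 + 0.52)
Then Y → Y · (1 + 0.52)^2
     = Y · 2.3104

Percentage change = ((1 + 0.52)^2 − 1) × 100% ≈ 131.0%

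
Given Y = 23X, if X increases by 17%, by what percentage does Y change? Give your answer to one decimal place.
17.0%

For Y = 23X:
If X → X(1 + 0.17)
Then Y → Y · (1 + 0.17)^1
     = Y · 1.1700

Percentage change = ((1 + 0.17)^1 − 1) × 100% = 17.0%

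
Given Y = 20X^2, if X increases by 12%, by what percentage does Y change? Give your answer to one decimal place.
25.4%

For Y = 20X^2:
If X → X(1 + 0.12)
Then Y → Y · (1 + 0.12)^2
     = Y · 1.2544

Percentage change = ((1 + 0.12)^2 − 1) × 100% ≈ 25.4%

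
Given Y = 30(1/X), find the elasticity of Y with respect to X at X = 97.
Elasticity = -1

Elasticity = (dY/dX) · (X/Y)

dY/dX = -30/X²
At X = 97: dY/dX = -30/9409, Y = 30/97

Elasticity = (-30/9409) · (97 / (30/97)) = -1

Interpretation: for a small percentage change in X, the percentage change in Y is approximately -1.00 times as large.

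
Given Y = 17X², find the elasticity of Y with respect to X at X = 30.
Elasticity = 2

Elasticity = (dY/dX) · (X/Y)

dY/dX = 34·X
At X = 30: dY/dX = 1020, Y = 15300

Elasticity = 1020 · (30 / 15300) = 2

Interpretation: for a small percentage change in X, the percentage change in Y is approximately 2.00 times as large.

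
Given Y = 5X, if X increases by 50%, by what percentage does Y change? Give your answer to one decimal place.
50.0%

For Y = 5X:
If X → X(1 + 0.5)
Then Y → Y · (1 + 0.5)^1
     = Y · 1.5000

Percentage change = ((1 + 0.5)^1 − 1) × 100% = 50.0%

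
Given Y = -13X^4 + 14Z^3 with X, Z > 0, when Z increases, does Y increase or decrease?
Y increases

Taking the partial derivative:
∂Y/∂Z = 42Z^2

∂Y/∂Z = 42Z^2 > 0 (assuming positive values)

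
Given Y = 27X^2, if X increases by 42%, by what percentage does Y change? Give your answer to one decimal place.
101.6%

For Y = 27X^2:
If X → X(1 + 0.42)
Then Y → Y · (1 + 0.42)^2
     = Y · 2.0164

Percentage change = ((1 + 0.42)^2 − 1) × 100% ≈ 101.6%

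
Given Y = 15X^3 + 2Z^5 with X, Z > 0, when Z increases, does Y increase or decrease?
Y increases

Taking the partial derivative:
∂Y/∂Z = 10Z^4

∂Y/∂Z = 10Z^4 > 0 (assuming positive values)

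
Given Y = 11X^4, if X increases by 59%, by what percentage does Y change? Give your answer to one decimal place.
539.1%

For Y = 11X^4:
If X → X(1 + 0.59)
Then Y → Y · (1 + 0.59)^4
     ≈ Y · 6.3913

Percentage change = ((1 + 0.59)^4 − 1) × 100% ≈ 539.1%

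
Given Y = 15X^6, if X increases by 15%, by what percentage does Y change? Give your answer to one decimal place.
131.3%

For Y = 15X^6:
If X → X(1 + 0.15)
Then Y → Y · (1 + 0.15)^6
     ≈ Y · 2.3131

Percentage change = ((1 + 0.15)^6 − 1) × 100% ≈ 131.3%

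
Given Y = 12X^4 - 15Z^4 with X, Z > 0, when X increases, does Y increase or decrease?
Y increases

Taking the partial derivative:
∂Y/∂X = 48X^3

∂Y/∂X = 48X^3 > 0 (assuming positive values)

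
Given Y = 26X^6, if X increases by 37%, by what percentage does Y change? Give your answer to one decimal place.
561.2%

For Y = 26X^6:
If X → X(1 + 0.37)
Then Y → Y · (1 + 0.37)^6
     ≈ Y · 6.6119

Percentage change = ((1 + 0.37)^6 − 1) × 100% ≈ 561.2%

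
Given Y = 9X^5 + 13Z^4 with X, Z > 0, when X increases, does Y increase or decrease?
Y increases

Taking the partial derivative:
∂Y/∂X = 45X^4

∂Y/∂X = 45X^4 > 0 (assuming positive values)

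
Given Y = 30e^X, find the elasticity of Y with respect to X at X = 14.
Elasticity = 14

Elasticity = (dY/dX) · (X/Y)

dY/dX = 30·e^X
At X = 14: dY/dX = 30·e^14, Y = 30·e^14

Elasticity = (30·e^14) · (14 / (30·e^14)) = 14

Interpretation: for a small percentage change in X, the percentage change in Y is approximately 14.00 times as large.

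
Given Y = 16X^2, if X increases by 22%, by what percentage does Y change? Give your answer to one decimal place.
48.8%

For Y = 16X^2:
If X → X(1 + 0.22)
Then Y → Y · (1 + 0.22)^2
     = Y · 1.4884

Percentage change = ((1 + 0.22)^2 − 1) × 100% ≈ 48.8%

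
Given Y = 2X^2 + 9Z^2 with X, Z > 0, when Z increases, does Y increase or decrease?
Y increases

Taking the partial derivative:
∂Y/∂Z = 18Z

∂Y/∂Z = 18Z > 0 (assuming positive values)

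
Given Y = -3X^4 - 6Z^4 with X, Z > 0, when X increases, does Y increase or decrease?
Y decreases

Taking the partial derivative:
∂Y/∂X = -12X^3

∂Y/∂X = -12X^3 < 0 (assuming positive values)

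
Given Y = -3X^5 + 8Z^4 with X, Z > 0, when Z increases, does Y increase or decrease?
Y increases

Taking the partial derivative:
∂Y/∂Z = 32Z^3

∂Y/∂Z = 32Z^3 > 0 (assuming positive values)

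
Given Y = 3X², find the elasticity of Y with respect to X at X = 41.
Elasticity = 2

Elasticity = (dY/dX) · (X/Y)

dY/dX = 6·X
At X = 41: dY/dX = 246, Y = 5043

Elasticity = 246 · (41 / 5043) = 2

Interpretation: for a small percentage change in X, the percentage change in Y is approximately 2.00 times as large.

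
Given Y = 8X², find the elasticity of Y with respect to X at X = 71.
Elasticity = 2

Elasticity = (dY/dX) · (X/Y)

dY/dX = 16·X
At X = 71: dY/dX = 1136, Y = 40328

Elasticity = 1136 · (71 / 40328) = 2

Interpretation: for a small percentage change in X, the percentage change in Y is approximately 2.00 times as large.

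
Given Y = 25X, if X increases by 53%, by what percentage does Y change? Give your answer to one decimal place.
53.0%

For Y = 25X:
If X → X(1 + 0.53)
Then Y → Y · (1 + 0.53)^1
     = Y · 1.5300

Percentage change = ((1 + 0.53)^1 − 1) × 100% = 53.0%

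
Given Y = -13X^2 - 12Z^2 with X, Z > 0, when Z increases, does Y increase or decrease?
Y decreases

Taking the partial derivative:
∂Y/∂Z = -24Z

∂Y/∂Z = -24Z < 0 (assuming positive values)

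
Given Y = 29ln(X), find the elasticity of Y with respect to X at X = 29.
Elasticity = 1/ln(29) ≈ 0.2970

Elasticity = (dY/dX) · (X/Y)

dY/dX = 29/X
At X = 29: dY/dX = 1, Y = 29·ln(29)

Elasticity = 1 · (29 / (29·ln(29))) = 1/ln(29) ≈ 0.2970

Interpretation: for a small percentage change in X, the percentage change in Y is approximately 0.30 times as large.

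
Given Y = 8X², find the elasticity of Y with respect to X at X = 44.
Elasticity = 2

Elasticity = (dY/dX) · (X/Y)

dY/dX = 16·X
At X = 44: dY/dX = 704, Y = 15488

Elasticity = 704 · (44 / 15488) = 2

Interpretation: for a small percentage change in X, the percentage change in Y is approximately 2.00 times as large.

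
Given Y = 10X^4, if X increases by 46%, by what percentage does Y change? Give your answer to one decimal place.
354.4%

For Y = 10X^4:
If X → X(1 + 0.46)
Then Y → Y · (1 + 0.46)^4
     ≈ Y · 4.5437

Percentage change = ((1 + 0.46)^4 − 1) × 100% ≈ 354.4%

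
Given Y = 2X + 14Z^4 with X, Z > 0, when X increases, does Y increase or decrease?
Y increases

Taking the partial derivative:
∂Y/∂X = 2

∂Y/∂X = 2 > 0 (assuming positive values)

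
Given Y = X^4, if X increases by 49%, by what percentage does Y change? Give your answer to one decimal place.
392.9%

For Y = X^4:
If X → X(1 + 0.49)
Then Y → Y · (1 + 0.49)^4
     ≈ Y · 4.9288

Percentage change = ((1 + 0.49)^4 − 1) × 100% ≈ 392.9%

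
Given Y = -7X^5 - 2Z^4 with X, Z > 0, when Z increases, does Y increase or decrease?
Y decreases

Taking the partial derivative:
∂Y/∂Z = -8Z^3

∂Y/∂Z = -8Z^3 < 0 (assuming positive values)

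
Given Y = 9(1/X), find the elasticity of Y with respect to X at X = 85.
Elasticity = -1

Elasticity = (dY/dX) · (X/Y)

dY/dX = -9/X²
At X = 85: dY/dX = -9/7225, Y = 9/85

Elasticity = (-9/7225) · (85 / (9/85)) = -1

Interpretation: for a small percentage change in X, the percentage change in Y is approximately -1.00 times as large.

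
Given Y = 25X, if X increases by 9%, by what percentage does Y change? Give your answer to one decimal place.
9.0%

For Y = 25X:
If X → X(1 + 0.09)
Then Y → Y · (1 + 0.09)^1
     = Y · 1.0900

Percentage change = ((1 + 0.09)^1 − 1) × 100% = 9.0%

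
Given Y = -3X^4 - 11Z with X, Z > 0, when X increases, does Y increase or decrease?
Y decreases

Taking the partial derivative:
∂Y/∂X = -12X^3

∂Y/∂X = -12X^3 < 0 (assuming positive values)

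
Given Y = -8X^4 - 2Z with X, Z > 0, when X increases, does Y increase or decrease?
Y decreases

Taking the partial derivative:
∂Y/∂X = -32X^3

∂Y/∂X = -32X^3 < 0 (assuming positive values)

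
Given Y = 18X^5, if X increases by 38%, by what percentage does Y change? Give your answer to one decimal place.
400.5%

For Y = 18X^5:
If X → X(1 + 0.38)
Then Y → Y · (1 + 0.38)^5
     ≈ Y · 5.0049

Percentage change = ((1 + 0.38)^5 − 1) × 100% ≈ 400.5%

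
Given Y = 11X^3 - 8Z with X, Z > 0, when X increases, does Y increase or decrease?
Y increases

Taking the partial derivative:
∂Y/∂X = 33X^2

∂Y/∂X = 33X^2 > 0 (assuming positive values)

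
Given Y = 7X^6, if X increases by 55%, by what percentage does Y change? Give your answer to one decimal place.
1286.7%

For Y = 7X^6:
If X → X(1 + 0.55)
Then Y → Y · (1 + 0.55)^6
     ≈ Y · 13.8672

Percentage change = ((1 + 0.55)^6 − 1) × 100% ≈ 1286.7%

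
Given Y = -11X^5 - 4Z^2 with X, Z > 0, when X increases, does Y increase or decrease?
Y decreases

Taking the partial derivative:
∂Y/∂X = -55X^4

∂Y/∂X = -55X^4 < 0 (assuming positive values)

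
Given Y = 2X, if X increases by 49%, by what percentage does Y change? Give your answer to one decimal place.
49.0%

For Y = 2X:
If X → X(1 + 0.49)
Then Y → Y · (1 + 0.49)^1
     = Y · 1.4900

Percentage change = ((1 + 0.49)^1 − 1) × 100% = 49.0%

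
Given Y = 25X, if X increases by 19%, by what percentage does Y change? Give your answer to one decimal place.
19.0%

For Y = 25X:
If X → X(1 + 0.19)
Then Y → Y · (1 + 0.19)^1
     = Y · 1.1900

Percentage change = ((1 + 0.19)^1 − 1) × 100% = 19.0%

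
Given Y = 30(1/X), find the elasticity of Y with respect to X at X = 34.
Elasticity = -1

Elasticity = (dY/dX) · (X/Y)

dY/dX = -30/X²
At X = 34: dY/dX = -15/578, Y = 15/17

Elasticity = (-15/578) · (34 / (15/17)) = -1

Interpretation: for a small percentage change in X, the percentage change in Y is approximately -1.00 times as large.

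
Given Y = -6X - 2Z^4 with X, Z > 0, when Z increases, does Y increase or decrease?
Y decreases

Taking the partial derivative:
∂Y/∂Z = -8Z^3

∂Y/∂Z = -8Z^3 < 0 (assuming positive values)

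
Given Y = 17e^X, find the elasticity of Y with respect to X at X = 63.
Elasticity = 63

Elasticity = (dY/dX) · (X/Y)

dY/dX = 17·e^X
At X = 63: dY/dX = 17·e^63, Y = 17·e^63

Elasticity = (17·e^63) · (63 / (17·e^63)) = 63

Interpretation: for a small percentage change in X, the percentage change in Y is approximately 63.00 times as large.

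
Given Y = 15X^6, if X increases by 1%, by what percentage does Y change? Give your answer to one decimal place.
6.2%

For Y = 15X^6:
If X → X(1 + 0.01)
Then Y → Y · (1 + 0.01)^6
     ≈ Y · 1.0615

Percentage change = ((1 + 0.01)^6 − 1) × 100% ≈ 6.2%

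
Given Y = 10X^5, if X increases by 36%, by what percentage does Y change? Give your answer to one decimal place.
365.3%

For Y = 10X^5:
If X → X(1 + 0.36)
Then Y → Y · (1 + 0.36)^5
     ≈ Y · 4.6526

Percentage change = ((1 + 0.36)^5 − 1) × 100% ≈ 365.3%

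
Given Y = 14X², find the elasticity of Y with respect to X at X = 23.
Elasticity = 2

Elasticity = (dY/dX) · (X/Y)

dY/dX = 28·X
At X = 23: dY/dX = 644, Y = 7406

Elasticity = 644 · (23 / 7406) = 2

Interpretation: for a small percentage change in X, the percentage change in Y is approximately 2.00 times as large.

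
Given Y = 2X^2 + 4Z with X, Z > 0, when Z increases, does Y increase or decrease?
Y increases

Taking the partial derivative:
∂Y/∂Z = 4

∂Y/∂Z = 4 > 0 (assuming positive values)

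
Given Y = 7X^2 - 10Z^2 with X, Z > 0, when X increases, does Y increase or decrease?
Y increases

Taking the partial derivative:
∂Y/∂X = 14X

∂Y/∂X = 14X > 0 (assuming positive values)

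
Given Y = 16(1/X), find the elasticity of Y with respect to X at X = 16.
Elasticity = -1

Elasticity = (dY/dX) · (X/Y)

dY/dX = -16/X²
At X = 16: dY/dX = -1/16, Y = 1

Elasticity = (-1/16) · (16 / 1) = -1

Interpretation: for a small percentage change in X, the percentage change in Y is approximately -1.00 times as large.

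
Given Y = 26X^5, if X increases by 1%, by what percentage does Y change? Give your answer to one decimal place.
5.1%

For Y = 26X^5:
If X → X(1 + 0.01)
Then Y → Y · (1 + 0.01)^5
     ≈ Y · 1.0510

Percentage change = ((1 + 0.01)^5 − 1) × 100% ≈ 5.1%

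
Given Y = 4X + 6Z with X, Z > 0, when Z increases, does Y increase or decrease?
Y increases

Taking the partial derivative:
∂Y/∂Z = 6

∂Y/∂Z = 6 > 0 (assuming positive values)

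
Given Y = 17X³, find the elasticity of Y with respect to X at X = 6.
Elasticity = 3

Elasticity = (dY/dX) · (X/Y)

dY/dX = 51·X²
At X = 6: dY/dX = 1836, Y = 3672

Elasticity = 1836 · (6 / 3672) = 3

Interpretation: for a small percentage change in X, the percentage change in Y is approximately 3.00 times as large.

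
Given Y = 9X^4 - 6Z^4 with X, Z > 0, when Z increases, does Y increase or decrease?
Y decreases

Taking the partial derivative:
∂Y/∂Z = -24Z^3

∂Y/∂Z = -24Z^3 < 0 (assuming positive values)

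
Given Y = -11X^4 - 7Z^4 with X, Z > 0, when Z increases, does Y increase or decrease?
Y decreases

Taking the partial derivative:
∂Y/∂Z = -28Z^3

∂Y/∂Z = -28Z^3 < 0 (assuming positive values)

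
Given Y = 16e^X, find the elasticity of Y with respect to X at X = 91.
Elasticity = 91

Elasticity = (dY/dX) · (X/Y)

dY/dX = 16·e^X
At X = 91: dY/dX = 16·e^91, Y = 16·e^91

Elasticity = (16·e^91) · (91 / (16·e^91)) = 91

Interpretation: for a small percentage change in X, the percentage change in Y is approximately 91.00 times as large.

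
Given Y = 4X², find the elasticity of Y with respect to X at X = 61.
Elasticity = 2

Elasticity = (dY/dX) · (X/Y)

dY/dX = 8·X
At X = 61: dY/dX = 488, Y = 14884

Elasticity = 488 · (61 / 14884) = 2

Interpretation: for a small percentage change in X, the percentage change in Y is approximately 2.00 times as large.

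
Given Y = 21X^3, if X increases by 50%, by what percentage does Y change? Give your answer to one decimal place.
237.5%

For Y = 21X^3:
If X → X(1 + 0.5)
Then Y → Y · (1 + 0.5)^3
     = Y · 3.3750

Percentage change = ((1 + 0.5)^3 − 1) × 100% = 237.5%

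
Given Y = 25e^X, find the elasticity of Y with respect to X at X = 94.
Elasticity = 94

Elasticity = (dY/dX) · (X/Y)

dY/dX = 25·e^X
At X = 94: dY/dX = 25·e^94, Y = 25·e^94

Elasticity = (25·e^94) · (94 / (25·e^94)) = 94

Interpretation: for a small percentage change in X, the percentage change in Y is approximately 94.00 times as large.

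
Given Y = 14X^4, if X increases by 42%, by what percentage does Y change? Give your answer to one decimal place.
306.6%

For Y = 14X^4:
If X → X(1 + 0.42)
Then Y → Y · (1 + 0.42)^4
     ≈ Y · 4.0659

Percentage change = ((1 + 0.42)^4 − 1) × 100% ≈ 306.6%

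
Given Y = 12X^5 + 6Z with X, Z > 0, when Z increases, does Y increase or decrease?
Y increases

Taking the partial derivative:
∂Y/∂Z = 6

∂Y/∂Z = 6 > 0 (assuming positive values)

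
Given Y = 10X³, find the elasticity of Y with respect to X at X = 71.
Elasticity = 3

Elasticity = (dY/dX) · (X/Y)

dY/dX = 30·X²
At X = 71: dY/dX = 151230, Y = 3579110

Elasticity = 151230 · (71 / 3579110) = 3

Interpretation: for a small percentage change in X, the percentage change in Y is approximately 3.00 times as large.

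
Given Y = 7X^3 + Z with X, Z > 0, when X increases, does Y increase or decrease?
Y increases

Taking the partial derivative:
∂Y/∂X = 21X^2

∂Y/∂X = 21X^2 > 0 (assuming positive values)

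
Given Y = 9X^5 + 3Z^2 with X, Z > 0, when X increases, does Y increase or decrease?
Y increases

Taking the partial derivative:
∂Y/∂X = 45X^4

∂Y/∂X = 45X^4 > 0 (assuming positive values)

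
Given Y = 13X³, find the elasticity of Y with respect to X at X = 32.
Elasticity = 3

Elasticity = (dY/dX) · (X/Y)

dY/dX = 39·X²
At X = 32: dY/dX = 39936, Y = 425984

Elasticity = 39936 · (32 / 425984) = 3

Interpretation: for a small percentage change in X, the percentage change in Y is approximately 3.00 times as large.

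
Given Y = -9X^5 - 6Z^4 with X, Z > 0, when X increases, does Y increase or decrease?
Y decreases

Taking the partial derivative:
∂Y/∂X = -45X^4

∂Y/∂X = -45X^4 < 0 (assuming positive values)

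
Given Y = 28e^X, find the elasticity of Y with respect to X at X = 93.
Elasticity = 93

Elasticity = (dY/dX) · (X/Y)

dY/dX = 28·e^X
At X = 93: dY/dX = 28·e^93, Y = 28·e^93

Elasticity = (28·e^93) · (93 / (28·e^93)) = 93

Interpretation: for a small percentage change in X, the percentage change in Y is approximately 93.00 times as large.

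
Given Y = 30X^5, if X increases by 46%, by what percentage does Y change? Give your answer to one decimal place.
563.4%

For Y = 30X^5:
If X → X(1 + 0.46)
Then Y → Y · (1 + 0.46)^5
     ≈ Y · 6.6338

Percentage change = ((1 + 0.46)^5 − 1) × 100% ≈ 563.4%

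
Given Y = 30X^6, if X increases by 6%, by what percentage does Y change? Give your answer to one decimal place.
41.9%

For Y = 30X^6:
If X → X(1 + 0.06)
Then Y → Y · (1 + 0.06)^6
     ≈ Y · 1.4185

Percentage change = ((1 + 0.06)^6 − 1) × 100% ≈ 41.9%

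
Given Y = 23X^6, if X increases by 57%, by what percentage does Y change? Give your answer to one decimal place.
1397.6%

For Y = 23X^6:
If X → X(1 + 0.57)
Then Y → Y · (1 + 0.57)^6
     ≈ Y · 14.9761

Percentage change = ((1 + 0.57)^6 − 1) × 100% ≈ 1397.6%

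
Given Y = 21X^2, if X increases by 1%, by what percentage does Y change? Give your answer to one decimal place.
2.0%

For Y = 21X^2:
If X → X(1 + 0.01)
Then Y → Y · (1 + 0.01)^2
     = Y · 1.0201

Percentage change = ((1 + 0.01)^2 − 1) × 100% ≈ 2.0%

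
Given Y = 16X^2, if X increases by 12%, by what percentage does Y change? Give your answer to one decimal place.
25.4%

For Y = 16X^2:
If X → X(1 + 0.12)
Then Y → Y · (1 + 0.12)^2
     = Y · 1.2544

Percentage change = ((1 + 0.12)^2 − 1) × 100% ≈ 25.4%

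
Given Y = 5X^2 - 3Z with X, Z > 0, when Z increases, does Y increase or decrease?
Y decreases

Taking the partial derivative:
∂Y/∂Z = -3

∂Y/∂Z = -3 < 0 (assuming positive values)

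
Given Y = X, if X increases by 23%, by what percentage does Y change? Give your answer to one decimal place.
23.0%

For Y = X:
If X → X(1 + 0.23)
Then Y → Y · (1 + 0.23)^1
     = Y · 1.2300

Percentage change = ((1 + 0.23)^1 − 1) × 100% = 23.0%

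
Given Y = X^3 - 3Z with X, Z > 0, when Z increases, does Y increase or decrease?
Y decreases

Taking the partial derivative:
∂Y/∂Z = -3

∂Y/∂Z = -3 < 0 (assuming positive values)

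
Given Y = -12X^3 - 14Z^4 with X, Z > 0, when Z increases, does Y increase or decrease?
Y decreases

Taking the partial derivative:
∂Y/∂Z = -56Z^3

∂Y/∂Z = -56Z^3 < 0 (assuming positive values)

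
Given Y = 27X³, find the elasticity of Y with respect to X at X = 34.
Elasticity = 3

Elasticity = (dY/dX) · (X/Y)

dY/dX = 81·X²
At X = 34: dY/dX = 93636, Y = 1061208

Elasticity = 93636 · (34 / 1061208) = 3

Interpretation: for a small percentage change in X, the percentage change in Y is approximately 3.00 times as large.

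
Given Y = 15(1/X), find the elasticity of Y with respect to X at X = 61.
Elasticity = -1

Elasticity = (dY/dX) · (X/Y)

dY/dX = -15/X²
At X = 61: dY/dX = -15/3721, Y = 15/61

Elasticity = (-15/3721) · (61 / (15/61)) = -1

Interpretation: for a small percentage change in X, the percentage change in Y is approximately -1.00 times as large.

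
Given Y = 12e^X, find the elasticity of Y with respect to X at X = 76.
Elasticity = 76

Elasticity = (dY/dX) · (X/Y)

dY/dX = 12·e^X
At X = 76: dY/dX = 12·e^76, Y = 12·e^76

Elasticity = (12·e^76) · (76 / (12·e^76)) = 76

Interpretation: for a small percentage change in X, the percentage change in Y is approximately 76.00 times as large.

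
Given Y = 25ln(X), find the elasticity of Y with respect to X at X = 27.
Elasticity = 1/ln(27) ≈ 0.3034

Elasticity = (dY/dX) · (X/Y)

dY/dX = 25/X
At X = 27: dY/dX = 25/27, Y = 25·ln(27)

Elasticity = (25/27) · (27 / (25·ln(27))) = 1/ln(27) ≈ 0.3034

Interpretation: for a small percentage change in X, the percentage change in Y is approximately 0.30 times as large.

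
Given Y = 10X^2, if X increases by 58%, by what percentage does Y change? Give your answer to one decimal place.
149.6%

For Y = 10X^2:
If X → X(1 + 0.58)
Then Y → Y · (1 + 0.58)^2
     = Y · 2.4964

Percentage change = ((1 + 0.58)^2 − 1) × 100% ≈ 149.6%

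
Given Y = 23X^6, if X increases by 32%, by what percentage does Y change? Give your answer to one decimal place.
429.0%

For Y = 23X^6:
If X → X(1 + 0.32)
Then Y → Y · (1 + 0.32)^6
     ≈ Y · 5.2899

Percentage change = ((1 + 0.32)^6 − 1) × 100% ≈ 429.0%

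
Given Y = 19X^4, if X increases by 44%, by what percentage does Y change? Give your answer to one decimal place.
330.0%

For Y = 19X^4:
If X → X(1 + 0.44)
Then Y → Y · (1 + 0.44)^4
     ≈ Y · 4.2998

Percentage change = ((1 + 0.44)^4 − 1) × 100% ≈ 330.0%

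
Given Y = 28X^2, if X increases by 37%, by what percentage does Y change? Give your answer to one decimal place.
87.7%

For Y = 28X^2:
If X → X(1 + 0.37)
Then Y → Y · (1 + 0.37)^2
     = Y · 1.8769

Percentage change = ((1 + 0.37)^2 − 1) × 100% ≈ 87.7%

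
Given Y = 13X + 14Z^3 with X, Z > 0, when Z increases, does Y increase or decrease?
Y increases

Taking the partial derivative:
∂Y/∂Z = 42Z^2

∂Y/∂Z = 42Z^2 > 0 (assuming positive values)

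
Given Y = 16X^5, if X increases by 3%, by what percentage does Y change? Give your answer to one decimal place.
15.9%

For Y = 16X^5:
If X → X(1 + 0.03)
Then Y → Y · (1 + 0.03)^5
     ≈ Y · 1.1593

Percentage change = ((1 + 0.03)^5 − 1) × 100% ≈ 15.9%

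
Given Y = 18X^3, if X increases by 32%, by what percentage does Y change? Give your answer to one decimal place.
130.0%

For Y = 18X^3:
If X → X(1 + 0.32)
Then Y → Y · (1 + 0.32)^3
     ≈ Y · 2.3000

Percentage change = ((1 + 0.32)^3 − 1) × 100% ≈ 130.0%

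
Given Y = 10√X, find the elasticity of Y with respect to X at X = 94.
Elasticity = 1/2

Elasticity = (dY/dX) · (X/Y)

dY/dX = 5/√X
At X = 94: dY/dX = 5·√94/94, Y = 10·√94

Elasticity = (5·√94/94) · (94 / (10·√94)) = 1/2

Interpretation: for a small percentage change in X, the percentage change in Y is approximately 0.50 times as large.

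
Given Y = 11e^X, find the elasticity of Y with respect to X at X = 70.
Elasticity = 70

Elasticity = (dY/dX) · (X/Y)

dY/dX = 11·e^X
At X = 70: dY/dX = 11·e^70, Y = 11·e^70

Elasticity = (11·e^70) · (70 / (11·e^70)) = 70

Interpretation: for a small percentage change in X, the percentage change in Y is approximately 70.00 times as large.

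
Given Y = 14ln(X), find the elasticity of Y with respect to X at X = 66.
Elasticity = 1/ln(66) ≈ 0.2387

Elasticity = (dY/dX) · (X/Y)

dY/dX = 14/X
At X = 66: dY/dX = 7/33, Y = 14·ln(66)

Elasticity = (7/33) · (66 / (14·ln(66))) = 1/ln(66) ≈ 0.2387

Interpretation: for a small percentage change in X, the percentage change in Y is approximately 0.24 times as large.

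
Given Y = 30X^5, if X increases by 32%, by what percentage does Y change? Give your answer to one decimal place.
300.7%

For Y = 30X^5:
If X → X(1 + 0.32)
Then Y → Y · (1 + 0.32)^5
     ≈ Y · 4.0075

Percentage change = ((1 + 0.32)^5 − 1) × 100% ≈ 300.7%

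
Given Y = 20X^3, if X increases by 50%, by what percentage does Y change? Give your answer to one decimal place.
237.5%

For Y = 20X^3:
If X → X(1 + 0.5)
Then Y → Y · (1 + 0.5)^3
     = Y · 3.3750

Percentage change = ((1 + 0.5)^3 − 1) × 100% = 237.5%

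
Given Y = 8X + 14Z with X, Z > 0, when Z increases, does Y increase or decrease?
Y increases

Taking the partial derivative:
∂Y/∂Z = 14

∂Y/∂Z = 14 > 0 (assuming positive values)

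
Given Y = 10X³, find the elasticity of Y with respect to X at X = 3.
Elasticity = 3

Elasticity = (dY/dX) · (X/Y)

dY/dX = 30·X²
At X = 3: dY/dX = 270, Y = 270

Elasticity = 270 · (3 / 270) = 3

Interpretation: for a small percentage change in X, the percentage change in Y is approximately 3.00 times as large.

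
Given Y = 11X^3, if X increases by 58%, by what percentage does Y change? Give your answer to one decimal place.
294.4%

For Y = 11X^3:
If X → X(1 + 0.58)
Then Y → Y · (1 + 0.58)^3
     ≈ Y · 3.9443

Percentage change = ((1 + 0.58)^3 − 1) × 100% ≈ 294.4%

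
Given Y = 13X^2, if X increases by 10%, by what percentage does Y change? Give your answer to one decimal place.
21.0%

For Y = 13X^2:
If X → X(1 + 0.1)
Then Y → Y · (1 + 0.1)^2
     = Y · 1.2100

Percentage change = ((1 + 0.1)^2 − 1) × 100% = 21.0%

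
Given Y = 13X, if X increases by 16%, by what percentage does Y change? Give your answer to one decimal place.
16.0%

For Y = 13X:
If X → X(1 + 0.16)
Then Y → Y · (1 + 0.16)^1
     = Y · 1.1600

Percentage change = ((1 + 0.16)^1 − 1) × 100% = 16.0%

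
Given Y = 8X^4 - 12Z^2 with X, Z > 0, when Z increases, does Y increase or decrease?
Y decreases

Taking the partial derivative:
∂Y/∂Z = -24Z

∂Y/∂Z = -24Z < 0 (assuming positive values)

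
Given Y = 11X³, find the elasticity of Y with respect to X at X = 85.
Elasticity = 3

Elasticity = (dY/dX) · (X/Y)

dY/dX = 33·X²
At X = 85: dY/dX = 238425, Y = 6755375

Elasticity = 238425 · (85 / 6755375) = 3

Interpretation: for a small percentage change in X, the percentage change in Y is approximately 3.00 times as large.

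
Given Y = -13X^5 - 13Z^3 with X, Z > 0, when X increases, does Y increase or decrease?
Y decreases

Taking the partial derivative:
∂Y/∂X = -65X^4

∂Y/∂X = -65X^4 < 0 (assuming positive values)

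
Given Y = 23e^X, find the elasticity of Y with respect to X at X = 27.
Elasticity = 27

Elasticity = (dY/dX) · (X/Y)

dY/dX = 23·e^X
At X = 27: dY/dX = 23·e^27, Y = 23·e^27

Elasticity = (23·e^27) · (27 / (23·e^27)) = 27

Interpretation: for a small percentage change in X, the percentage change in Y is approximately 27.00 times as large.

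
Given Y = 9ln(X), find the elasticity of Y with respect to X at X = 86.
Elasticity = 1/ln(86) ≈ 0.2245

Elasticity = (dY/dX) · (X/Y)

dY/dX = 9/X
At X = 86: dY/dX = 9/86, Y = 9·ln(86)

Elasticity = (9/86) · (86 / (9·ln(86))) = 1/ln(86) ≈ 0.2245

Interpretation: for a small percentage change in X, the percentage change in Y is approximately 0.22 times as large.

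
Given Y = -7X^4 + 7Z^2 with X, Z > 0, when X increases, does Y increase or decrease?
Y decreases

Taking the partial derivative:
∂Y/∂X = -28X^3

∂Y/∂X = -28X^3 < 0 (assuming positive values)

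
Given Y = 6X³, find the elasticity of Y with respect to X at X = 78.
Elasticity = 3

Elasticity = (dY/dX) · (X/Y)

dY/dX = 18·X²
At X = 78: dY/dX = 109512, Y = 2847312

Elasticity = 109512 · (78 / 2847312) = 3

Interpretation: for a small percentage change in X, the percentage change in Y is approximately 3.00 times as large.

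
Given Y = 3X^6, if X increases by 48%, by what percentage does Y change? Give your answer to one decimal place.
950.9%

For Y = 3X^6:
If X → X(1 + 0.48)
Then Y → Y · (1 + 0.48)^6
     ≈ Y · 10.5092

Percentage change = ((1 + 0.48)^6 − 1) × 100% ≈ 950.9%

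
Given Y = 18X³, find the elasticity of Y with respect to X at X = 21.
Elasticity = 3

Elasticity = (dY/dX) · (X/Y)

dY/dX = 54·X²
At X = 21: dY/dX = 23814, Y = 166698

Elasticity = 23814 · (21 / 166698) = 3

Interpretation: for a small percentage change in X, the percentage change in Y is approximately 3.00 times as large.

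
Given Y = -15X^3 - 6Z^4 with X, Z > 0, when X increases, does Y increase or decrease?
Y decreases

Taking the partial derivative:
∂Y/∂X = -45X^2

∂Y/∂X = -45X^2 < 0 (assuming positive values)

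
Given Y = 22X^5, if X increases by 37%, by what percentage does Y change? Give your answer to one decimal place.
382.6%

For Y = 22X^5:
If X → X(1 + 0.37)
Then Y → Y · (1 + 0.37)^5
     ≈ Y · 4.8262

Percentage change = ((1 + 0.37)^5 − 1) × 100% ≈ 382.6%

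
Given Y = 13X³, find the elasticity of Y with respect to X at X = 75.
Elasticity = 3

Elasticity = (dY/dX) · (X/Y)

dY/dX = 39·X²
At X = 75: dY/dX = 219375, Y = 5484375

Elasticity = 219375 · (75 / 5484375) = 3

Interpretation: for a small percentage change in X, the percentage change in Y is approximately 3.00 times as large.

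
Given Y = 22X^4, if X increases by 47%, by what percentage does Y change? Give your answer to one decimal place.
366.9%

For Y = 22X^4:
If X → X(1 + 0.47)
Then Y → Y · (1 + 0.47)^4
     ≈ Y · 4.6695

Percentage change = ((1 + 0.47)^4 − 1) × 100% ≈ 366.9%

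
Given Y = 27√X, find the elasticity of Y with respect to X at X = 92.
Elasticity = 1/2

Elasticity = (dY/dX) · (X/Y)

dY/dX = 27/(2·√X)
At X = 92: dY/dX = 27·√23/92, Y = 54·√23

Elasticity = (27·√23/92) · (92 / (54·√23)) = 1/2

Interpretation: for a small percentage change in X, the percentage change in Y is approximately 0.50 times as large.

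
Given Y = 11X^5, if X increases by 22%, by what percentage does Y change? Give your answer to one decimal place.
170.3%

For Y = 11X^5:
If X → X(1 + 0.22)
Then Y → Y · (1 + 0.22)^5
     ≈ Y · 2.7027

Percentage change = ((1 + 0.22)^5 − 1) × 100% ≈ 170.3%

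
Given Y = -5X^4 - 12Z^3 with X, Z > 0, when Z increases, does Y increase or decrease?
Y decreases

Taking the partial derivative:
∂Y/∂Z = -36Z^2

∂Y/∂Z = -36Z^2 < 0 (assuming positive values)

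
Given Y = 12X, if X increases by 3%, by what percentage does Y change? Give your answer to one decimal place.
3.0%

For Y = 12X:
If X → X(1 + 0.03)
Then Y → Y · (1 + 0.03)^1
     = Y · 1.0300

Percentage change = ((1 + 0.03)^1 − 1) × 100% = 3.0%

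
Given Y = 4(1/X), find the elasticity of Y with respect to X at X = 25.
Elasticity = -1

Elasticity = (dY/dX) · (X/Y)

dY/dX = -4/X²
At X = 25: dY/dX = -4/625, Y = 4/25

Elasticity = (-4/625) · (25 / (4/25)) = -1

Interpretation: for a small percentage change in X, the percentage change in Y is approximately -1.00 times as large.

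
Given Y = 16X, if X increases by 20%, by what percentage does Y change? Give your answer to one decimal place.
20.0%

For Y = 16X:
If X → X(1 + 0.2)
Then Y → Y · (1 + 0.2)^1
     = Y · 1.2000

Percentage change = ((1 + 0.2)^1 − 1) × 100% = 20.0%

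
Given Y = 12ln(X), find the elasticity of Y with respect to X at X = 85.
Elasticity = 1/ln(85) ≈ 0.2251

Elasticity = (dY/dX) · (X/Y)

dY/dX = 12/X
At X = 85: dY/dX = 12/85, Y = 12·ln(85)

Elasticity = (12/85) · (85 / (12·ln(85))) = 1/ln(85) ≈ 0.2251

Interpretation: for a small percentage change in X, the percentage change in Y is approximately 0.23 times as large.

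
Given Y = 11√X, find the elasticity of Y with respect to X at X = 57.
Elasticity = 1/2

Elasticity = (dY/dX) · (X/Y)

dY/dX = 11/(2·√X)
At X = 57: dY/dX = 11·√57/114, Y = 11·√57

Elasticity = (11·√57/114) · (57 / (11·√57)) = 1/2

Interpretation: for a small percentage change in X, the percentage change in Y is approximately 0.50 times as large.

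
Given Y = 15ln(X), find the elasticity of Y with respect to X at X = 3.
Elasticity = 1/ln(3) ≈ 0.9102

Elasticity = (dY/dX) · (X/Y)

dY/dX = 15/X
At X = 3: dY/dX = 5, Y = 15·ln(3)

Elasticity = 5 · (3 / (15·ln(3))) = 1/ln(3) ≈ 0.9102

Interpretation: for a small percentage change in X, the percentage change in Y is approximately 0.91 times as large.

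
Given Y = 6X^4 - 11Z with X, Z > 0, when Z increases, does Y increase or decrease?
Y decreases

Taking the partial derivative:
∂Y/∂Z = -11

∂Y/∂Z = -11 < 0 (assuming positive values)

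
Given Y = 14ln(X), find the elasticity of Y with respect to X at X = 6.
Elasticity = 1/ln(6) ≈ 0.5581

Elasticity = (dY/dX) · (X/Y)

dY/dX = 14/X
At X = 6: dY/dX = 7/3, Y = 14·ln(6)

Elasticity = (7/3) · (6 / (14·ln(6))) = 1/ln(6) ≈ 0.5581

Interpretation: for a small percentage change in X, the percentage change in Y is approximately 0.56 times as large.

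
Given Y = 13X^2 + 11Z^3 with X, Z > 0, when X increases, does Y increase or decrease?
Y increases

Taking the partial derivative:
∂Y/∂X = 26X

∂Y/∂X = 26X > 0 (assuming positive values)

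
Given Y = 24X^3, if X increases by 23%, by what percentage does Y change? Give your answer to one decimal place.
86.1%

For Y = 24X^3:
If X → X(1 + 0.23)
Then Y → Y · (1 + 0.23)^3
     ≈ Y · 1.8609

Percentage change = ((1 + 0.23)^3 − 1) × 100% ≈ 86.1%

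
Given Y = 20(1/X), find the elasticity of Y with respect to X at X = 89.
Elasticity = -1

Elasticity = (dY/dX) · (X/Y)

dY/dX = -20/X²
At X = 89: dY/dX = -20/7921, Y = 20/89

Elasticity = (-20/7921) · (89 / (20/89)) = -1

Interpretation: for a small percentage change in X, the percentage change in Y is approximately -1.00 times as large.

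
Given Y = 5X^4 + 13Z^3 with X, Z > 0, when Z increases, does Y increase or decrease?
Y increases

Taking the partial derivative:
∂Y/∂Z = 39Z^2

∂Y/∂Z = 39Z^2 > 0 (assuming positive values)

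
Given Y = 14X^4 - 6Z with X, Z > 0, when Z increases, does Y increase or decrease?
Y decreases

Taking the partial derivative:
∂Y/∂Z = -6

∂Y/∂Z = -6 < 0 (assuming positive values)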